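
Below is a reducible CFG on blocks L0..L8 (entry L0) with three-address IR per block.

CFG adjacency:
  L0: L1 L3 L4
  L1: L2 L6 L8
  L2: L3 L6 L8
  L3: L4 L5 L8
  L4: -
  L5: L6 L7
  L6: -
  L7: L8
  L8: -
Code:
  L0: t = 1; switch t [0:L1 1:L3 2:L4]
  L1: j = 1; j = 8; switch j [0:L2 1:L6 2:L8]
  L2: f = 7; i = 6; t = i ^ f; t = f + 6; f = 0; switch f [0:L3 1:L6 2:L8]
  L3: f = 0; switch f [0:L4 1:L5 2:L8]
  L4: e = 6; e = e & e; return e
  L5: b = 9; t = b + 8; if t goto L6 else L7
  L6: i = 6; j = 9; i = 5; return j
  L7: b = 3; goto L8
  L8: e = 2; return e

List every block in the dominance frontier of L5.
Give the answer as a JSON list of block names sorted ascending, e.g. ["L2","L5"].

idom tree: L1←L0 L2←L1 L3←L0 L4←L0 L5←L3 L6←L0 L7←L5 L8←L0
Dom∩ at merges:
  L3: preds {L0,L2}: {L0} ∩ {L0,L1,L2} = {L0}; idom=L0
  L4: preds {L0,L3}: {L0} ∩ {L0,L3} = {L0}; idom=L0
  L6: preds {L1,L2,L5}: {L0,L1} ∩ {L0,L1,L2} ∩ {L0,L3,L5} = {L0}; idom=L0
  L8: preds {L1,L2,L3,L7}: {L0,L1} ∩ {L0,L1,L2} ∩ {L0,L3} ∩ {L0,L3,L5,L7} = {L0}; idom=L0

DF derivation:
  L3←L0: walk · to L0
  L3←L2: walk L2→L1 to L0
  L4←L0: walk · to L0
  L4←L3: walk L3 to L0
  L6←L1: walk L1 to L0
  L6←L2: walk L2→L1 to L0
  L6←L5: walk L5→L3 to L0
  L8←L1: walk L1 to L0
  L8←L2: walk L2→L1 to L0
  L8←L3: walk L3 to L0
  L8←L7: walk L7→L5→L3 to L0
  L0: DF=∅
  L1: DF={L3,L6,L8}
  L2: DF={L3,L6,L8}
  L3: DF={L4,L6,L8}
  L4: DF=∅
  L5: DF={L6,L8}
  L6: DF=∅
  L7: DF={L8}
  L8: DF=∅

DF(L5) = ["L6", "L8"]

Answer: ["L6", "L8"]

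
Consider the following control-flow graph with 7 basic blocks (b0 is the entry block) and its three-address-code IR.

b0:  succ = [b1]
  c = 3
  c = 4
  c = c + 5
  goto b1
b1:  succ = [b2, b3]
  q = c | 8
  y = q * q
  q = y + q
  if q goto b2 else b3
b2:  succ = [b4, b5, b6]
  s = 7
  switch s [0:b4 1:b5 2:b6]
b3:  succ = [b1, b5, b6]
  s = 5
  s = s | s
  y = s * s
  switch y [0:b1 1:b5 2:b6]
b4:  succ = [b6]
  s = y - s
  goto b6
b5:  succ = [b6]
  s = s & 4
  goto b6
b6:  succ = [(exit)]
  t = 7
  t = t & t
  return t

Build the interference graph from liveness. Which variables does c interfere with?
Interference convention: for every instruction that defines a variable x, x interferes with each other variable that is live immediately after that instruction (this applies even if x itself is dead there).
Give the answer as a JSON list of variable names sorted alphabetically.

Answer: ["q", "s", "y"]

Derivation:
Per-block:
  b0: {c} / ∅
  b1: {q,y} / {c}
  b2: {s} / ∅
  b3: {s,y} / ∅
  b4: {s} / {s,y}
  b5: {s} / {s}
  b6: {t} / ∅

Backward fixpoint:
  b0: in=∅ out={c}
  b1: in={c} out={c,y}
  b2: in={y} out={s,y}
  b3: in={c} out={c,s}
  b4: in={s,y} out=∅
  b5: in={s} out=∅
  b6: in=∅ out=∅

Interfere edges:
  c↔{q,s,y}
  q↔{c,y}
  s↔{c,y}
  t↔∅
  y↔{c,q,s}

N(c) = ["q", "s", "y"]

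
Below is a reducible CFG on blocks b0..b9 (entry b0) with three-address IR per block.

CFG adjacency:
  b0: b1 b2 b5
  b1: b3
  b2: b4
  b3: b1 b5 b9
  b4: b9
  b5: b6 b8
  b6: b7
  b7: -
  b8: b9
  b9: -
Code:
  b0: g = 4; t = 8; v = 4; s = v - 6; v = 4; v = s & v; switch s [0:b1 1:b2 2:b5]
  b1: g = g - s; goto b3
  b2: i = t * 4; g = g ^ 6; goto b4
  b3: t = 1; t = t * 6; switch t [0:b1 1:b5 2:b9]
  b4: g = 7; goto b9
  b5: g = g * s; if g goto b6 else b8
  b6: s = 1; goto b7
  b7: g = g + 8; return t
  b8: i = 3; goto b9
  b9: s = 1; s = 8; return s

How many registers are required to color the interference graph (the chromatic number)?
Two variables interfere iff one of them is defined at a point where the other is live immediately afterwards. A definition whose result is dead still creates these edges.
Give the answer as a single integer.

Answer: 4

Working:
Block summaries:
  b0: {g,s,t,v} / ∅
  b1: {g} / {g,s}
  b2: {g,i} / {g,t}
  b3: {t} / ∅
  b4: {g} / ∅
  b5: {g} / {g,s}
  b6: {s} / ∅
  b7: {g} / {g,t}
  b8: {i} / ∅
  b9: {s} / ∅

Liveness:
  b0 li=∅ lo={g,s,t}
  b1 li={g,s} lo={g,s}
  b2 li={g,t} lo=∅
  b3 li={g,s} lo={g,s,t}
  b4 li=∅ lo=∅
  b5 li={g,s,t} lo={g,t}
  b6 li={g,t} lo={g,t}
  b7 li={g,t} lo=∅
  b8 li=∅ lo=∅
  b9 li=∅ lo=∅

Interference:
  g↔{i,s,t,v}
  i↔{g}
  s↔{g,t,v}
  t↔{g,s,v}
  v↔{g,s,t}

Registers:
  clique {g,s,t,v} ⇒ need ≥ 4
  assign g→r0 i→r1 s→r1 t→r2 v→r3 — no edge inside a register ⇒ χ ≤ 4
  χ = 4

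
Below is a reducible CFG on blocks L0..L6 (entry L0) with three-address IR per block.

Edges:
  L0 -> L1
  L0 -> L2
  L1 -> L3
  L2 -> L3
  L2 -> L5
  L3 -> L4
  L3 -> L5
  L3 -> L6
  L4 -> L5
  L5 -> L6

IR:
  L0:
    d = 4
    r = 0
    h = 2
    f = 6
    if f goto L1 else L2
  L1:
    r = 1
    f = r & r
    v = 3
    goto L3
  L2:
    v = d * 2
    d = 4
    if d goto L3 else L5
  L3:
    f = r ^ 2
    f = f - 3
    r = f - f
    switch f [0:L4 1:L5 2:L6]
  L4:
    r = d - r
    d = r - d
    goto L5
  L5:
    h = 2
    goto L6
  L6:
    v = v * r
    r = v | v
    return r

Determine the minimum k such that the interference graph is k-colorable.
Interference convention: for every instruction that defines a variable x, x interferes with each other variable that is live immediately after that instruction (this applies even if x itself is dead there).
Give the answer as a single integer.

def/use:
  L0 def {d,f,h,r} use ∅
  L1 def {f,r,v} use ∅
  L2 def {d,v} use {d}
  L3 def {f,r} use {r}
  L4 def {d,r} use {d,r}
  L5 def {h} use ∅
  L6 def {r,v} use {r,v}

Liveness:
  live L0: ∅→{d,r}
  live L1: {d}→{d,r,v}
  live L2: {d,r}→{d,r,v}
  live L3: {d,r,v}→{d,r,v}
  live L4: {d,r,v}→{r,v}
  live L5: {r,v}→{r,v}
  live L6: {r,v}→∅

Conflict graph:
  d↔{f,h,r,v}
  f↔{d,r,v}
  h↔{d,r,v}
  r↔{d,f,h,v}
  v↔{d,f,h,r}

Chromatic number:
  {d,f,r,v} pairwise interfere (4-clique) ⇒ χ ≥ 4
  assign d→R0 f→R3 h→R3 r→R1 v→R2 — no edge inside a register ⇒ χ ≤ 4
  χ = 4

Answer: 4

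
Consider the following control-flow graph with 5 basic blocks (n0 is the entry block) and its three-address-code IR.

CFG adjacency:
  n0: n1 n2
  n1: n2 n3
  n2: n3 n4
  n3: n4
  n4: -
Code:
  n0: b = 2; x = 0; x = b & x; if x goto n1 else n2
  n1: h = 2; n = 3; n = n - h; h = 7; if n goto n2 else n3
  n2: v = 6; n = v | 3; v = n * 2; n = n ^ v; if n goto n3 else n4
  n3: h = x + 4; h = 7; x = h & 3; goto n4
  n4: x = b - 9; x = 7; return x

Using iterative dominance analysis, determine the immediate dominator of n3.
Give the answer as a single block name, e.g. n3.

Answer: n0

Derivation:
idom tree: n1←n0 n2←n0 n3←n0 n4←n0
Join-block Dom:
  n2: preds {n0,n1}: {n0} ∩ {n0,n1} = {n0}; idom=n0
  n3: preds {n1,n2}: {n0,n1} ∩ {n0,n2} = {n0}; idom=n0
  n4: preds {n2,n3}: {n0,n2} ∩ {n0,n3} = {n0}; idom=n0

idom(n3) = n0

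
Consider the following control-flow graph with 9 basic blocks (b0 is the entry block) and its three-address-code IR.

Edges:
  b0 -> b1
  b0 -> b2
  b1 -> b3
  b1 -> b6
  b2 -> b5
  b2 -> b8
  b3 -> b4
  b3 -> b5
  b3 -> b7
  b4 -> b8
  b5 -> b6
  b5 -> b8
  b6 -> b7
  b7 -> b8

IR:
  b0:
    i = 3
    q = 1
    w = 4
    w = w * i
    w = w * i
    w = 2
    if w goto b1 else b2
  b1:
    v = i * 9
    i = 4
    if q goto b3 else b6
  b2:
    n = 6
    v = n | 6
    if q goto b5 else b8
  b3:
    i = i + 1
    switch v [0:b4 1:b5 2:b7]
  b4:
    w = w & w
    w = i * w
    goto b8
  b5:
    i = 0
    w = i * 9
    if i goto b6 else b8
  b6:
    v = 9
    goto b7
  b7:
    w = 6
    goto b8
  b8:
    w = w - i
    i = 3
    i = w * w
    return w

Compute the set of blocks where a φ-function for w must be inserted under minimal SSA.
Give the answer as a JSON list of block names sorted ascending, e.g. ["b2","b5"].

Answer: ["b6", "b7", "b8"]

Analysis:
idom tree: b1←b0 b2←b0 b3←b1 b4←b3 b5←b0 b6←b0 b7←b0 b8←b0
Join-block Dom:
  b5: preds {b2,b3}: {b0,b2} ∩ {b0,b1,b3} = {b0}; idom=b0
  b6: preds {b1,b5}: {b0,b1} ∩ {b0,b5} = {b0}; idom=b0
  b7: preds {b3,b6}: {b0,b1,b3} ∩ {b0,b6} = {b0}; idom=b0
  b8: preds {b2,b4,b5,b7}: {b0,b2} ∩ {b0,b1,b3,b4} ∩ {b0,b5} ∩ {b0,b7} = {b0}; idom=b0

DF walk-up:
  b5←b2: walk b2 to b0
  b5←b3: walk b3→b1 to b0
  b6←b1: walk b1 to b0
  b6←b5: walk b5 to b0
  b7←b3: walk b3→b1 to b0
  b7←b6: walk b6 to b0
  b8←b2: walk b2 to b0
  b8←b4: walk b4→b3→b1 to b0
  b8←b5: walk b5 to b0
  b8←b7: walk b7 to b0
  b0: DF=∅
  b1: DF={b5,b6,b7,b8}
  b2: DF={b5,b8}
  b3: DF={b5,b7,b8}
  b4: DF={b8}
  b5: DF={b6,b8}
  b6: DF={b7}
  b7: DF={b8}
  b8: DF=∅

φ for w: defs {b0,b4,b5,b7,b8}
  DF⁺ = {b6,b7,b8}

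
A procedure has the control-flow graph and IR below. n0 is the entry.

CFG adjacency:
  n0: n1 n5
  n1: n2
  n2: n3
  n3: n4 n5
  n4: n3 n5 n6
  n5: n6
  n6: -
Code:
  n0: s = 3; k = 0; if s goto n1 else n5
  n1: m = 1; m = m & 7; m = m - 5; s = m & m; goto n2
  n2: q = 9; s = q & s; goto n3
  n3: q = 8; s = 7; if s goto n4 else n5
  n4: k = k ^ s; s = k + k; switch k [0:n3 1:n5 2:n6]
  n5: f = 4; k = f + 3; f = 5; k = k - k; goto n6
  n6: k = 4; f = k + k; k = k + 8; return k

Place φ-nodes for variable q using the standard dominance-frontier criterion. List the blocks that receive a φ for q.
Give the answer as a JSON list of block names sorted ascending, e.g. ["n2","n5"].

Answer: ["n3", "n5", "n6"]

Analysis:
idom tree: n1←n0 n2←n1 n3←n2 n4←n3 n5←n0 n6←n0
Dom at joins:
  n3: preds {n2,n4}: {n0,n1,n2} ∩ {n0,n1,n2,n3,n4} = {n0,n1,n2}; idom=n2
  n5: preds {n0,n3,n4}: {n0} ∩ {n0,n1,n2,n3} ∩ {n0,n1,n2,n3,n4} = {n0}; idom=n0
  n6: preds {n4,n5}: {n0,n1,n2,n3,n4} ∩ {n0,n5} = {n0}; idom=n0

DF derivation:
  n3←n2: walk · to n2
  n3←n4: walk n4→n3 to n2
  n5←n0: walk · to n0
  n5←n3: walk n3→n2→n1 to n0
  n5←n4: walk n4→n3→n2→n1 to n0
  n6←n4: walk n4→n3→n2→n1 to n0
  n6←n5: walk n5 to n0
  DF(n0)=∅
  DF(n1)={n5,n6}
  DF(n2)={n5,n6}
  DF(n3)={n3,n5,n6}
  DF(n4)={n3,n5,n6}
  DF(n5)={n6}
  DF(n6)=∅

φ for q: defs {n2,n3}
  DF⁺ = {n3,n5,n6}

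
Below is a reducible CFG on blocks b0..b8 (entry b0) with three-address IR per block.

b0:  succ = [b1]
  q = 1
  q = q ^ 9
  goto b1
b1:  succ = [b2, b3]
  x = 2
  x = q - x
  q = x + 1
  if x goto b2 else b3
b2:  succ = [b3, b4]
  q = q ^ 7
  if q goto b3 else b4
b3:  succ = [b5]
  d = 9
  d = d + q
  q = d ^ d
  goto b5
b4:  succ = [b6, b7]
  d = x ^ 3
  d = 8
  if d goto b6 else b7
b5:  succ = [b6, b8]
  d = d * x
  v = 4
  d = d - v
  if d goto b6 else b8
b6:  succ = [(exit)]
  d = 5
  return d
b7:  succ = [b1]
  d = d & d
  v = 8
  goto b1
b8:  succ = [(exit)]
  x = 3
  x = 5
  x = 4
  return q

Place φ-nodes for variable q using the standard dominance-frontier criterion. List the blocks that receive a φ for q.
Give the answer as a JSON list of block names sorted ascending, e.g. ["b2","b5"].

idom tree: b1←b0 b2←b1 b3←b1 b4←b2 b5←b3 b6←b1 b7←b4 b8←b5
Join-block Dom:
  b1: preds {b0,b7}: {b0} ∩ {b0,b1,b2,b4,b7} = {b0}; idom=b0
  b3: preds {b1,b2}: {b0,b1} ∩ {b0,b1,b2} = {b0,b1}; idom=b1
  b6: preds {b4,b5}: {b0,b1,b2,b4} ∩ {b0,b1,b3,b5} = {b0,b1}; idom=b1

Frontier:
  b1←b0: walk · to b0
  b1←b7: walk b7→b4→b2→b1 to b0
  b3←b1: walk · to b1
  b3←b2: walk b2 to b1
  b6←b4: walk b4→b2 to b1
  b6←b5: walk b5→b3 to b1
  DF(b0)=∅
  DF(b1)={b1}
  DF(b2)={b1,b3,b6}
  DF(b3)={b6}
  DF(b4)={b1,b6}
  DF(b5)={b6}
  DF(b6)=∅
  DF(b7)={b1}
  DF(b8)=∅

φ for q: defs {b0,b1,b2,b3}
  DF⁺ = {b1,b3,b6}

Answer: ["b1", "b3", "b6"]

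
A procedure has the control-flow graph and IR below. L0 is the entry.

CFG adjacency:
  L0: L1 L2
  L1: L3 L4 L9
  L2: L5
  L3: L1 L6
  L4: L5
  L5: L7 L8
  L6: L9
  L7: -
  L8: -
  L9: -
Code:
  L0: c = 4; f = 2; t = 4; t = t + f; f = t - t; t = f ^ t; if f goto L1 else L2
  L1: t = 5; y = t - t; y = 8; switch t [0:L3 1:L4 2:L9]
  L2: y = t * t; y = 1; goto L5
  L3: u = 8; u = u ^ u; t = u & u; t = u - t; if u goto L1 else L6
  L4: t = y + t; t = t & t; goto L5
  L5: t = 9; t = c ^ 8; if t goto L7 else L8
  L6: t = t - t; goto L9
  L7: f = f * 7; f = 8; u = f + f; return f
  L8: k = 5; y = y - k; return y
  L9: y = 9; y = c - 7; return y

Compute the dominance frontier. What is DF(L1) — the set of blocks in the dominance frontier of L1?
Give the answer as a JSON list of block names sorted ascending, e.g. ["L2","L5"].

idom tree: L1←L0 L2←L0 L3←L1 L4←L1 L5←L0 L6←L3 L7←L5 L8←L5 L9←L1
Join-block Dom:
  L1: preds {L0,L3}: {L0} ∩ {L0,L1,L3} = {L0}; idom=L0
  L5: preds {L2,L4}: {L0,L2} ∩ {L0,L1,L4} = {L0}; idom=L0
  L9: preds {L1,L6}: {L0,L1} ∩ {L0,L1,L3,L6} = {L0,L1}; idom=L1

DF walk-up:
  L1←L0: walk · to L0
  L1←L3: walk L3→L1 to L0
  L5←L2: walk L2 to L0
  L5←L4: walk L4→L1 to L0
  L9←L1: walk · to L1
  L9←L6: walk L6→L3 to L1
  L0 → ∅
  L1 → {L1,L5}
  L2 → {L5}
  L3 → {L1,L9}
  L4 → {L5}
  L5 → ∅
  L6 → {L9}
  L7 → ∅
  L8 → ∅
  L9 → ∅

DF(L1) = ["L1", "L5"]

Answer: ["L1", "L5"]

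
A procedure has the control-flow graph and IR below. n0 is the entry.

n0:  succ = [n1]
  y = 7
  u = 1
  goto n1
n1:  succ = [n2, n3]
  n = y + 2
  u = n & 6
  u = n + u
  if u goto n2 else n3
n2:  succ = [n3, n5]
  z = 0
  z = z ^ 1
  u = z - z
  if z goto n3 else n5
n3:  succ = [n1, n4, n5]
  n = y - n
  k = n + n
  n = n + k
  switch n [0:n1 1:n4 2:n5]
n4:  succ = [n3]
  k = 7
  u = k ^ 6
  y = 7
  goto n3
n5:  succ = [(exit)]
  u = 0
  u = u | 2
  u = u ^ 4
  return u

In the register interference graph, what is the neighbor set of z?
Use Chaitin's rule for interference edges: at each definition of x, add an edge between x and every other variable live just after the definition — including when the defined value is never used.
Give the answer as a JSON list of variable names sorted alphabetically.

def/use:
  n0 def {u,y} use ∅
  n1 def {n,u} use {y}
  n2 def {u,z} use ∅
  n3 def {k,n} use {n,y}
  n4 def {k,u,y} use ∅
  n5 def {u} use ∅

Backward fixpoint:
  live n0: ∅→{y}
  live n1: {y}→{n,y}
  live n2: {n,y}→{n,y}
  live n3: {n,y}→{n,y}
  live n4: {n}→{n,y}
  live n5: ∅→∅

Interfere edges:
  k — {n,y}
  n — {k,u,y,z}
  u — {n,y,z}
  y — {k,n,u,z}
  z — {n,u,y}

N(z) = ["n", "u", "y"]

Answer: ["n", "u", "y"]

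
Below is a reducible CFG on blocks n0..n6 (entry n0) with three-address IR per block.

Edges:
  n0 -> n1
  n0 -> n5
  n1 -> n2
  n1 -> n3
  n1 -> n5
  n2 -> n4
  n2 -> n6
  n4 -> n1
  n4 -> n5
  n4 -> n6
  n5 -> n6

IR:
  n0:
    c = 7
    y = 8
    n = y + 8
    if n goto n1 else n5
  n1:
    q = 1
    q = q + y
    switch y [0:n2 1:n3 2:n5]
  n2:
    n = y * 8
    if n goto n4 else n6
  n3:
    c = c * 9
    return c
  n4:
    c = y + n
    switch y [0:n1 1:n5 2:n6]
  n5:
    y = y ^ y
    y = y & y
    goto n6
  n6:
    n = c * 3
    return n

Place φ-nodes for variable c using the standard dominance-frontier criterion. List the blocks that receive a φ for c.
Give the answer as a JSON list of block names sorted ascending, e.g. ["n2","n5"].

Answer: ["n1", "n5", "n6"]

Working:
idom tree: n1←n0 n2←n1 n3←n1 n4←n2 n5←n0 n6←n0
Dom∩ at merges:
  n1: preds {n0,n4}: {n0} ∩ {n0,n1,n2,n4} = {n0}; idom=n0
  n5: preds {n0,n1,n4}: {n0} ∩ {n0,n1} ∩ {n0,n1,n2,n4} = {n0}; idom=n0
  n6: preds {n2,n4,n5}: {n0,n1,n2} ∩ {n0,n1,n2,n4} ∩ {n0,n5} = {n0}; idom=n0

DF walk-up:
  n1←n0: walk · to n0
  n1←n4: walk n4→n2→n1 to n0
  n5←n0: walk · to n0
  n5←n1: walk n1 to n0
  n5←n4: walk n4→n2→n1 to n0
  n6←n2: walk n2→n1 to n0
  n6←n4: walk n4→n2→n1 to n0
  n6←n5: walk n5 to n0
  n0: DF=∅
  n1: DF={n1,n5,n6}
  n2: DF={n1,n5,n6}
  n3: DF=∅
  n4: DF={n1,n5,n6}
  n5: DF={n6}
  n6: DF=∅

φ for c: defs {n0,n3,n4}
  DF⁺ = {n1,n5,n6}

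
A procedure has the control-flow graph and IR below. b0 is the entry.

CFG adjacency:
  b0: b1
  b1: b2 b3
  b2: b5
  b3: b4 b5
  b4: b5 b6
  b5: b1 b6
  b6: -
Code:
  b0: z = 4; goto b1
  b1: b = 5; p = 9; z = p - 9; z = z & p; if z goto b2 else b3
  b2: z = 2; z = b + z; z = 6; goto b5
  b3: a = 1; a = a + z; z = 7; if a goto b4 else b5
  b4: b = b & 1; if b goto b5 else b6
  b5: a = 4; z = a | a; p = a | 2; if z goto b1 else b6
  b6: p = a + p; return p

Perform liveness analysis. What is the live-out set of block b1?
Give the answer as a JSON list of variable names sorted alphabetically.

Per-block:
  b0 def {z} use ∅
  b1 def {b,p,z} use ∅
  b2 def {z} use {b}
  b3 def {a,z} use {z}
  b4 def {b} use {b}
  b5 def {a,p,z} use ∅
  b6 def {p} use {a,p}

Liveness:
  b0 li=∅ lo=∅
  b1 li=∅ lo={b,p,z}
  b2 li={b} lo=∅
  b3 li={b,p,z} lo={a,b,p}
  b4 li={a,b,p} lo={a,p}
  b5 li=∅ lo={a,p}
  b6 li={a,p} lo=∅

live-out(b1) = ["b", "p", "z"]

Answer: ["b", "p", "z"]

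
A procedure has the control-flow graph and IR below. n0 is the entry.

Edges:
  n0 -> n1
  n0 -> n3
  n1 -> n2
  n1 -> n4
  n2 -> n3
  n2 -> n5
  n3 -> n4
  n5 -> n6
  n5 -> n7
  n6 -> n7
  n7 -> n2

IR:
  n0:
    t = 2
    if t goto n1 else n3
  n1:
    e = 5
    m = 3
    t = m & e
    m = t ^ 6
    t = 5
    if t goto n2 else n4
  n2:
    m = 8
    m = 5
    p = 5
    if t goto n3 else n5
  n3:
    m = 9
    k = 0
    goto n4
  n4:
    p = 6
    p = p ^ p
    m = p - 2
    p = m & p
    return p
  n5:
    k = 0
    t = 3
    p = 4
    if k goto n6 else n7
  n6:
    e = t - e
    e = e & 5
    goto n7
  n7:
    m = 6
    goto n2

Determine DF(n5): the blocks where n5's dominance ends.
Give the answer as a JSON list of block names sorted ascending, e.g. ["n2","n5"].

Answer: ["n2"]

Working:
idom tree: n1←n0 n2←n1 n3←n0 n4←n0 n5←n2 n6←n5 n7←n5
Dom∩ at merges:
  n2: preds {n1,n7}: {n0,n1} ∩ {n0,n1,n2,n5,n7} = {n0,n1}; idom=n1
  n3: preds {n0,n2}: {n0} ∩ {n0,n1,n2} = {n0}; idom=n0
  n4: preds {n1,n3}: {n0,n1} ∩ {n0,n3} = {n0}; idom=n0
  n7: preds {n5,n6}: {n0,n1,n2,n5} ∩ {n0,n1,n2,n5,n6} = {n0,n1,n2,n5}; idom=n5

DF derivation:
  n2←n1: walk · to n1
  n2←n7: walk n7→n5→n2 to n1
  n3←n0: walk · to n0
  n3←n2: walk n2→n1 to n0
  n4←n1: walk n1 to n0
  n4←n3: walk n3 to n0
  n7←n5: walk · to n5
  n7←n6: walk n6 to n5
  n0: DF=∅
  n1: DF={n3,n4}
  n2: DF={n2,n3}
  n3: DF={n4}
  n4: DF=∅
  n5: DF={n2}
  n6: DF={n7}
  n7: DF={n2}

DF(n5) = ["n2"]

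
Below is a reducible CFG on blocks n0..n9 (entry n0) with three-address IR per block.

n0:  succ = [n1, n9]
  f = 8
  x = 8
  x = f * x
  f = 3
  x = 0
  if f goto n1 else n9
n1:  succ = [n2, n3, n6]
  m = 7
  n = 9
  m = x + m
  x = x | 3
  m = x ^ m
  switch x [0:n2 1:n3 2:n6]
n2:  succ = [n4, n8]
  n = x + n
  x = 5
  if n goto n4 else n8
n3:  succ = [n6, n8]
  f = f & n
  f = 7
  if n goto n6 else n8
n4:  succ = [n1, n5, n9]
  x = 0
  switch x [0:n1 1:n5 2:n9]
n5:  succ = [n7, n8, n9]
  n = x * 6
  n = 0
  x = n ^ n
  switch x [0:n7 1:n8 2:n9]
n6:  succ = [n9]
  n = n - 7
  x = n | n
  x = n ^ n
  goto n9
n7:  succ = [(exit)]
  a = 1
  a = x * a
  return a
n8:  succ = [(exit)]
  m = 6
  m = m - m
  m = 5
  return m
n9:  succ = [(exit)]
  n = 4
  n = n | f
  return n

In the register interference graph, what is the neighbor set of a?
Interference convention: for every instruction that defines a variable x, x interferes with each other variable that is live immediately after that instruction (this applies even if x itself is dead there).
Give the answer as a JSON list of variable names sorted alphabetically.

Answer: ["x"]

Analysis:
Block summaries:
  n0: def={f,x} ue=∅
  n1: def={m,n,x} ue={x}
  n2: def={n,x} ue={n,x}
  n3: def={f} ue={f,n}
  n4: def={x} ue=∅
  n5: def={n,x} ue={x}
  n6: def={n,x} ue={n}
  n7: def={a} ue={x}
  n8: def={m} ue=∅
  n9: def={n} ue={f}

Backward fixpoint:
  live n0: ∅→{f,x}
  live n1: {f,x}→{f,n,x}
  live n2: {f,n,x}→{f}
  live n3: {f,n}→{f,n}
  live n4: {f}→{f,x}
  live n5: {f,x}→{f,x}
  live n6: {f,n}→{f}
  live n7: {x}→∅
  live n8: ∅→∅
  live n9: {f}→∅

Conflict graph:
  a↔{x}
  f↔{m,n,x}
  m↔{f,n,x}
  n↔{f,m,x}
  x↔{a,f,m,n}

N(a) = ["x"]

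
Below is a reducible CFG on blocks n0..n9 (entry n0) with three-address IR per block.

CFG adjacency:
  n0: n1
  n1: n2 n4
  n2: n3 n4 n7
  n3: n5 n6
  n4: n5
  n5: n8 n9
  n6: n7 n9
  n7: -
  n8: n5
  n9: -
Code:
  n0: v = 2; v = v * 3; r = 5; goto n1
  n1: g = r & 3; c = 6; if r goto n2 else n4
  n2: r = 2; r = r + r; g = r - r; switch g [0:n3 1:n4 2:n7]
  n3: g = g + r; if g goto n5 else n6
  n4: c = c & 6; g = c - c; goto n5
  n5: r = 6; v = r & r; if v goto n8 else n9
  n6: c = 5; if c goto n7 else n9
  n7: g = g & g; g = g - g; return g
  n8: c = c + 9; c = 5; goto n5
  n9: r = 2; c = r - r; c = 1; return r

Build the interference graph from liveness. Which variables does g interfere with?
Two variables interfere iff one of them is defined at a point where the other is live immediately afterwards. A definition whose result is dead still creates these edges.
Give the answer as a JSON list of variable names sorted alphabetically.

def/use:
  n0 def {r,v} use ∅
  n1 def {c,g} use {r}
  n2 def {g,r} use ∅
  n3 def {g} use {g,r}
  n4 def {c,g} use {c}
  n5 def {r,v} use ∅
  n6 def {c} use ∅
  n7 def {g} use {g}
  n8 def {c} use {c}
  n9 def {c,r} use ∅

Live sets:
  n0: in=∅ out={r}
  n1: in={r} out={c}
  n2: in={c} out={c,g,r}
  n3: in={c,g,r} out={c,g}
  n4: in={c} out={c}
  n5: in={c} out={c}
  n6: in={g} out={g}
  n7: in={g} out=∅
  n8: in={c} out={c}
  n9: in=∅ out=∅

Interfere edges:
  c↔{g,r,v}
  g↔{c,r}
  r↔{c,g}
  v↔{c}

N(g) = ["c", "r"]

Answer: ["c", "r"]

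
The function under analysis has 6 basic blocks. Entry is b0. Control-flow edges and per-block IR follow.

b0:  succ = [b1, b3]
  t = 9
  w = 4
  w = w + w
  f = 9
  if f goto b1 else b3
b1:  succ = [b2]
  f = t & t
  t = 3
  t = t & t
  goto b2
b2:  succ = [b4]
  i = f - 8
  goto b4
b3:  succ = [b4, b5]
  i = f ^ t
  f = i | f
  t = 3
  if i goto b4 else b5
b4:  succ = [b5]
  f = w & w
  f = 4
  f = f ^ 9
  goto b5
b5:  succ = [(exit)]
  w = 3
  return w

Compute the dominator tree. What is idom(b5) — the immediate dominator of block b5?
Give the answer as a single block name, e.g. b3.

Answer: b0

Derivation:
idom tree: b1←b0 b2←b1 b3←b0 b4←b0 b5←b0
Dom∩ at merges:
  b4: preds {b2,b3}: {b0,b1,b2} ∩ {b0,b3} = {b0}; idom=b0
  b5: preds {b3,b4}: {b0,b3} ∩ {b0,b4} = {b0}; idom=b0

idom(b5) = b0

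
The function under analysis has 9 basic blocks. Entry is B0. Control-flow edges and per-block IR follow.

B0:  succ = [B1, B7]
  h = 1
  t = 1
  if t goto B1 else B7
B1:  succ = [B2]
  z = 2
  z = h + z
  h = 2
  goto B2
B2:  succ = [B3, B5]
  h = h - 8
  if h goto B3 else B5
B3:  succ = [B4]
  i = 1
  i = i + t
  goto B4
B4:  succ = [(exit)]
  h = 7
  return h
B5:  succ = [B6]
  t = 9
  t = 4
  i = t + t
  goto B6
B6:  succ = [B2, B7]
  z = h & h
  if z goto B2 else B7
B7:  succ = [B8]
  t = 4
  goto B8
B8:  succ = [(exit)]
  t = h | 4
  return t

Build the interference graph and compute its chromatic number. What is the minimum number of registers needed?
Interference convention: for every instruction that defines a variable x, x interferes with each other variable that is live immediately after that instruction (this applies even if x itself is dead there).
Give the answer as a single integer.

Block summaries:
  B0: def={h,t} ue=∅
  B1: def={h,z} ue={h}
  B2: def={h} ue={h}
  B3: def={i} ue={t}
  B4: def={h} ue=∅
  B5: def={i,t} ue=∅
  B6: def={z} ue={h}
  B7: def={t} ue=∅
  B8: def={t} ue={h}

Live sets:
  live B0: ∅→{h,t}
  live B1: {h,t}→{h,t}
  live B2: {h,t}→{h,t}
  live B3: {t}→∅
  live B4: ∅→∅
  live B5: {h}→{h,t}
  live B6: {h,t}→{h,t}
  live B7: {h}→{h}
  live B8: {h}→∅

Conflict graph:
  h↔{i,t,z}
  i↔{h,t}
  t↔{h,i,z}
  z↔{h,t}

Chromatic number:
  {h,i,t} pairwise interfere (3-clique) ⇒ χ ≥ 3
  assign h→r0 i→r2 t→r1 z→r2 — no edge inside a register ⇒ χ ≤ 3
  χ = 3

Answer: 3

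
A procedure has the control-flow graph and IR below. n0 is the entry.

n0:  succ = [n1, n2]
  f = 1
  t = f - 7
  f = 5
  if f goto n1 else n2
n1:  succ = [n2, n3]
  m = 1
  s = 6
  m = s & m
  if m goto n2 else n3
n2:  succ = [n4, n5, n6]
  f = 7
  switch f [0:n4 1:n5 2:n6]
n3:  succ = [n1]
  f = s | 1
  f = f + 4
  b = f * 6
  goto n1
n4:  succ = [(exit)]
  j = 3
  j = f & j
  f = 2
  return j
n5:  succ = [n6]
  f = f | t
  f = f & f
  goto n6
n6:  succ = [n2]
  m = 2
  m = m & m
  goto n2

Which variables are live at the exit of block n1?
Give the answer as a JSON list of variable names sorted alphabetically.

def/use:
  n0: {f,t} / ∅
  n1: {m,s} / ∅
  n2: {f} / ∅
  n3: {b,f} / {s}
  n4: {f,j} / {f}
  n5: {f} / {f,t}
  n6: {m} / ∅

Backward fixpoint:
  live n0: ∅→{t}
  live n1: {t}→{s,t}
  live n2: {t}→{f,t}
  live n3: {s,t}→{t}
  live n4: {f}→∅
  live n5: {f,t}→{t}
  live n6: {t}→{t}

live-out(n1) = ["s", "t"]

Answer: ["s", "t"]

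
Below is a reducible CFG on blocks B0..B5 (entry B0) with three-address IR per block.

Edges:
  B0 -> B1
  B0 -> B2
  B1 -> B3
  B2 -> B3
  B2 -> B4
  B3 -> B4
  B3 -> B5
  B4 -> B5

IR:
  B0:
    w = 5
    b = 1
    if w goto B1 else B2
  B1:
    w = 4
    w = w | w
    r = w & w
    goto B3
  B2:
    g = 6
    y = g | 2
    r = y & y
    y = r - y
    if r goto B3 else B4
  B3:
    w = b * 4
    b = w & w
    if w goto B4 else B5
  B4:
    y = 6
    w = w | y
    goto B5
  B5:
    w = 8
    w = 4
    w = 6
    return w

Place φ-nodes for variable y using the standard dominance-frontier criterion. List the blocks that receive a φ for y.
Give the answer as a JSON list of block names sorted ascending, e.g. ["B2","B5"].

idom tree: B1←B0 B2←B0 B3←B0 B4←B0 B5←B0
Dom at joins:
  B3: preds {B1,B2}: {B0,B1} ∩ {B0,B2} = {B0}; idom=B0
  B4: preds {B2,B3}: {B0,B2} ∩ {B0,B3} = {B0}; idom=B0
  B5: preds {B3,B4}: {B0,B3} ∩ {B0,B4} = {B0}; idom=B0

DF derivation:
  join B3 pred B1: B1 stop@B0
  join B3 pred B2: B2 stop@B0
  join B4 pred B2: B2 stop@B0
  join B4 pred B3: B3 stop@B0
  join B5 pred B3: B3 stop@B0
  join B5 pred B4: B4 stop@B0
  B0 → ∅
  B1 → {B3}
  B2 → {B3,B4}
  B3 → {B4,B5}
  B4 → {B5}
  B5 → ∅

φ for y: defs {B2,B4}
  DF⁺ = {B3,B4,B5}

Answer: ["B3", "B4", "B5"]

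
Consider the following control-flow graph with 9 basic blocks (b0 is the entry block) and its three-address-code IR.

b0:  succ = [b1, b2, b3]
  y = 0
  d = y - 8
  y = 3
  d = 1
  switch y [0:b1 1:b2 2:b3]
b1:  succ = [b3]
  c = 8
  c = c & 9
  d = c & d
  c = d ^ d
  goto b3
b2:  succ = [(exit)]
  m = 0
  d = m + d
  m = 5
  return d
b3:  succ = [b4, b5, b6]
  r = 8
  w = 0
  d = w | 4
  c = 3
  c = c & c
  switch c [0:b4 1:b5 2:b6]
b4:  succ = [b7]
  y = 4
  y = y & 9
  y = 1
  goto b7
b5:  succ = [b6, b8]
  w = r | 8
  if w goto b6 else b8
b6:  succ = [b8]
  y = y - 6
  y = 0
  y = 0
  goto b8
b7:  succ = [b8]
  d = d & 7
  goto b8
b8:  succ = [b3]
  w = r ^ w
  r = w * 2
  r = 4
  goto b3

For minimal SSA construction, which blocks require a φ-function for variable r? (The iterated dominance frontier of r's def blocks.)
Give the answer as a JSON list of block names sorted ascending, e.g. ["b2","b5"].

Answer: ["b3"]

Working:
idom tree: b1←b0 b2←b0 b3←b0 b4←b3 b5←b3 b6←b3 b7←b4 b8←b3
Dom∩ at merges:
  b3: preds {b0,b1,b8}: {b0} ∩ {b0,b1} ∩ {b0,b3,b8} = {b0}; idom=b0
  b6: preds {b3,b5}: {b0,b3} ∩ {b0,b3,b5} = {b0,b3}; idom=b3
  b8: preds {b5,b6,b7}: {b0,b3,b5} ∩ {b0,b3,b6} ∩ {b0,b3,b4,b7} = {b0,b3}; idom=b3

Frontier:
  b3←b0: walk · to b0
  b3←b1: walk b1 to b0
  b3←b8: walk b8→b3 to b0
  b6←b3: walk · to b3
  b6←b5: walk b5 to b3
  b8←b5: walk b5 to b3
  b8←b6: walk b6 to b3
  b8←b7: walk b7→b4 to b3
  b0 → ∅
  b1 → {b3}
  b2 → ∅
  b3 → {b3}
  b4 → {b8}
  b5 → {b6,b8}
  b6 → {b8}
  b7 → {b8}
  b8 → {b3}

φ for r: defs {b3,b8}
  DF⁺ = {b3}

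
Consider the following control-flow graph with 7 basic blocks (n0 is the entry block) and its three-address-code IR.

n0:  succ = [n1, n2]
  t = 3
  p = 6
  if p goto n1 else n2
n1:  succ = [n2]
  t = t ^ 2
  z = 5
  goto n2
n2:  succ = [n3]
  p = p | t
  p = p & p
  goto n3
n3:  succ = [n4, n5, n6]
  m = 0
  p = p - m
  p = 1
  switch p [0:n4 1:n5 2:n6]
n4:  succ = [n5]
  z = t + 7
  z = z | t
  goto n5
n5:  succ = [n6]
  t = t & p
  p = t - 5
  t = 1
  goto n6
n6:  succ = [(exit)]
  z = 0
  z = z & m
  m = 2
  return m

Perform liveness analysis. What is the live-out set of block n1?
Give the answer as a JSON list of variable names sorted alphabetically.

Block summaries:
  n0 def {p,t} use ∅
  n1 def {t,z} use {t}
  n2 def {p} use {p,t}
  n3 def {m,p} use {p}
  n4 def {z} use {t}
  n5 def {p,t} use {p,t}
  n6 def {m,z} use {m}

Liveness:
  n0 li=∅ lo={p,t}
  n1 li={p,t} lo={p,t}
  n2 li={p,t} lo={p,t}
  n3 li={p,t} lo={m,p,t}
  n4 li={m,p,t} lo={m,p,t}
  n5 li={m,p,t} lo={m}
  n6 li={m} lo=∅

live-out(n1) = ["p", "t"]

Answer: ["p", "t"]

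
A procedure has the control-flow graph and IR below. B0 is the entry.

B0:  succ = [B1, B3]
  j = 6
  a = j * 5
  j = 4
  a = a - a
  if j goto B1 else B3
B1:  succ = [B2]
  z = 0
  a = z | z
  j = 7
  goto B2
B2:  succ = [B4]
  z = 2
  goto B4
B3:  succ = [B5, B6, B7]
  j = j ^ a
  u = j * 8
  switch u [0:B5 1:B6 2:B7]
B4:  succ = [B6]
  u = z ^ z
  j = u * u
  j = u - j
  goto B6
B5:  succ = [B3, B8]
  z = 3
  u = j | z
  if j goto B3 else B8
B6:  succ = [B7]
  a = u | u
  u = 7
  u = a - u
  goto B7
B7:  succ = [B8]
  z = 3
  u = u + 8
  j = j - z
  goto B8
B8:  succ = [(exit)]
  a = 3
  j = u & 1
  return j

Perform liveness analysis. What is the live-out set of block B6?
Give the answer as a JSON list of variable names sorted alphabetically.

Answer: ["j", "u"]

Working:
def/use:
  B0 def {a,j} use ∅
  B1 def {a,j,z} use ∅
  B2 def {z} use ∅
  B3 def {j,u} use {a,j}
  B4 def {j,u} use {z}
  B5 def {u,z} use {j}
  B6 def {a,u} use {u}
  B7 def {j,u,z} use {j,u}
  B8 def {a,j} use {u}

Liveness:
  live B0: ∅→{a,j}
  live B1: ∅→∅
  live B2: ∅→{z}
  live B3: {a,j}→{a,j,u}
  live B4: {z}→{j,u}
  live B5: {a,j}→{a,j,u}
  live B6: {j,u}→{j,u}
  live B7: {j,u}→{u}
  live B8: {u}→∅

live-out(B6) = ["j", "u"]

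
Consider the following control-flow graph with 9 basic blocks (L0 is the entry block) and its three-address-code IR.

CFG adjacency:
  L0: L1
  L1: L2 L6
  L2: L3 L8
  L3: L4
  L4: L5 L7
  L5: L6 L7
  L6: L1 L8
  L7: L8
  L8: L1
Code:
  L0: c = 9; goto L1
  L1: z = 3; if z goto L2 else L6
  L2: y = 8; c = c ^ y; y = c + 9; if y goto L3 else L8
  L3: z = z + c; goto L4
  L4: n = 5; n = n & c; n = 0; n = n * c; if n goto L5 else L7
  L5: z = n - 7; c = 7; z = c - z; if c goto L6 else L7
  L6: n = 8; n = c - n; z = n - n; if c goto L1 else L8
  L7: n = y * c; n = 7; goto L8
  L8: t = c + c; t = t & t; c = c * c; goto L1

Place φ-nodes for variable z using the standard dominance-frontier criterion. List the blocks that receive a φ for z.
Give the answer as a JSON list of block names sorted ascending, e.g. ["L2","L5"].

Answer: ["L1", "L6", "L7", "L8"]

Analysis:
idom tree: L1←L0 L2←L1 L3←L2 L4←L3 L5←L4 L6←L1 L7←L4 L8←L1
Dom at joins:
  L1: preds {L0,L6,L8}: {L0} ∩ {L0,L1,L6} ∩ {L0,L1,L8} = {L0}; idom=L0
  L6: preds {L1,L5}: {L0,L1} ∩ {L0,L1,L2,L3,L4,L5} = {L0,L1}; idom=L1
  L7: preds {L4,L5}: {L0,L1,L2,L3,L4} ∩ {L0,L1,L2,L3,L4,L5} = {L0,L1,L2,L3,L4}; idom=L4
  L8: preds {L2,L6,L7}: {L0,L1,L2} ∩ {L0,L1,L6} ∩ {L0,L1,L2,L3,L4,L7} = {L0,L1}; idom=L1

DF derivation:
  join L1 pred L0: · stop@L0
  join L1 pred L6: L6→L1 stop@L0
  join L1 pred L8: L8→L1 stop@L0
  join L6 pred L1: · stop@L1
  join L6 pred L5: L5→L4→L3→L2 stop@L1
  join L7 pred L4: · stop@L4
  join L7 pred L5: L5 stop@L4
  join L8 pred L2: L2 stop@L1
  join L8 pred L6: L6 stop@L1
  join L8 pred L7: L7→L4→L3→L2 stop@L1
  DF(L0)=∅
  DF(L1)={L1}
  DF(L2)={L6,L8}
  DF(L3)={L6,L8}
  DF(L4)={L6,L8}
  DF(L5)={L6,L7}
  DF(L6)={L1,L8}
  DF(L7)={L8}
  DF(L8)={L1}

φ for z: defs {L1,L3,L5,L6}
  DF⁺ = {L1,L6,L7,L8}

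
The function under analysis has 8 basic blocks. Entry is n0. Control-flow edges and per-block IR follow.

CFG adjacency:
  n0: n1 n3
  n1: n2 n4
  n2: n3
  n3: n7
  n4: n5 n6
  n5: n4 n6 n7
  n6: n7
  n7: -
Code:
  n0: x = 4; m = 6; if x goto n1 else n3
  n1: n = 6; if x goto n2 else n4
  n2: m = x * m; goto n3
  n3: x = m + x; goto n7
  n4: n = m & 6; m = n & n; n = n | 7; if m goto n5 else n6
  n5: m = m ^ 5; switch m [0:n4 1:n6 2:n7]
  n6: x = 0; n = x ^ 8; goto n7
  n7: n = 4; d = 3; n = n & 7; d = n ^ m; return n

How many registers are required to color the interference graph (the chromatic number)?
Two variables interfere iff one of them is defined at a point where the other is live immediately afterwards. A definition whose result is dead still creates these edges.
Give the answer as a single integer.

Per-block:
  n0: def={m,x} ue=∅
  n1: def={n} ue={x}
  n2: def={m} ue={m,x}
  n3: def={x} ue={m,x}
  n4: def={m,n} ue={m}
  n5: def={m} ue={m}
  n6: def={n,x} ue=∅
  n7: def={d,n} ue={m}

Live sets:
  n0 li=∅ lo={m,x}
  n1 li={m,x} lo={m,x}
  n2 li={m,x} lo={m,x}
  n3 li={m,x} lo={m}
  n4 li={m} lo={m}
  n5 li={m} lo={m}
  n6 li={m} lo={m}
  n7 li={m} lo=∅

Interference:
  d↔{m,n}
  m↔{d,n,x}
  n↔{d,m,x}
  x↔{m,n}

Registers:
  {d,m,n} pairwise interfere (3-clique) ⇒ χ ≥ 3
  assign d→R2 m→R0 n→R1 x→R2 — no edge inside a register ⇒ χ ≤ 3
  χ = 3

Answer: 3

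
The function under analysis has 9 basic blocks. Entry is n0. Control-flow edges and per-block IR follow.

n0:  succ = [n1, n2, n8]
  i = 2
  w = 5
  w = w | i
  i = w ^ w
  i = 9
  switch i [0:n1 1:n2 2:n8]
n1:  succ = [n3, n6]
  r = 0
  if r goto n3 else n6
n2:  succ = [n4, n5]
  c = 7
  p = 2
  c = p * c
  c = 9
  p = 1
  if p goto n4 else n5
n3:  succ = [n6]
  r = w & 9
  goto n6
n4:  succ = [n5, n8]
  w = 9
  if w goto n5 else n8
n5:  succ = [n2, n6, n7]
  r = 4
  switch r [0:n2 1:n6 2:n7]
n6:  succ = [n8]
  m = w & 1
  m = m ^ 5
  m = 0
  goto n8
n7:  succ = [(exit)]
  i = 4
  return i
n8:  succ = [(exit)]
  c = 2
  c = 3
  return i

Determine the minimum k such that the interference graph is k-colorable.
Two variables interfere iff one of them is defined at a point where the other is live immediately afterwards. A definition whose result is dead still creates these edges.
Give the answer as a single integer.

Answer: 4

Analysis:
Per-block:
  n0: def={i,w} ue=∅
  n1: def={r} ue=∅
  n2: def={c,p} ue=∅
  n3: def={r} ue={w}
  n4: def={w} ue=∅
  n5: def={r} ue=∅
  n6: def={m} ue={w}
  n7: def={i} ue=∅
  n8: def={c} ue={i}

Live sets:
  n0 li=∅ lo={i,w}
  n1 li={i,w} lo={i,w}
  n2 li={i,w} lo={i,w}
  n3 li={i,w} lo={i,w}
  n4 li={i} lo={i,w}
  n5 li={i,w} lo={i,w}
  n6 li={i,w} lo={i}
  n7 li=∅ lo=∅
  n8 li={i} lo=∅

Interference:
  c: {i,p,w}
  i: {c,m,p,r,w}
  m: {i}
  p: {c,i,w}
  r: {i,w}
  w: {c,i,p,r}

Colouring:
  lower bound: {c,i,p,w} mutually conflict ⇒ χ ≥ 4
  4-colouring: R0={i}  R1={m,w}  R2={c,r}  R3={p}
  χ = 4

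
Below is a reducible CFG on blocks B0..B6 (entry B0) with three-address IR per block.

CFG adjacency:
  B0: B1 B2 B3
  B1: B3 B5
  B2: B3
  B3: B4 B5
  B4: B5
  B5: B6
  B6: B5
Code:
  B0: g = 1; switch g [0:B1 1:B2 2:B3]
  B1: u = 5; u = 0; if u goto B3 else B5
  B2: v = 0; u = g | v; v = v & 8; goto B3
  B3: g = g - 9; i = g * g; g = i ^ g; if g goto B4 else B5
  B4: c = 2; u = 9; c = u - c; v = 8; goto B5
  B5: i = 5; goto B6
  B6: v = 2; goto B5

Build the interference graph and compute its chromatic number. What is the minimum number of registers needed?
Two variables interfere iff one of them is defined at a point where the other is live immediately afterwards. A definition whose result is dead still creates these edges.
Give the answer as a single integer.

Answer: 3

Derivation:
Per-block:
  B0: def={g} ue=∅
  B1: def={u} ue=∅
  B2: def={u,v} ue={g}
  B3: def={g,i} ue={g}
  B4: def={c,u,v} ue=∅
  B5: def={i} ue=∅
  B6: def={v} ue=∅

Backward fixpoint:
  live B0: ∅→{g}
  live B1: {g}→{g}
  live B2: {g}→{g}
  live B3: {g}→∅
  live B4: ∅→∅
  live B5: ∅→∅
  live B6: ∅→∅

Interference:
  c — {u}
  g — {i,u,v}
  i — {g}
  u — {c,g,v}
  v — {g,u}

Registers:
  {g,u,v} pairwise interfere (3-clique) ⇒ χ ≥ 3
  3-colouring: R0={c,g}  R1={i,u}  R2={v}
  χ = 3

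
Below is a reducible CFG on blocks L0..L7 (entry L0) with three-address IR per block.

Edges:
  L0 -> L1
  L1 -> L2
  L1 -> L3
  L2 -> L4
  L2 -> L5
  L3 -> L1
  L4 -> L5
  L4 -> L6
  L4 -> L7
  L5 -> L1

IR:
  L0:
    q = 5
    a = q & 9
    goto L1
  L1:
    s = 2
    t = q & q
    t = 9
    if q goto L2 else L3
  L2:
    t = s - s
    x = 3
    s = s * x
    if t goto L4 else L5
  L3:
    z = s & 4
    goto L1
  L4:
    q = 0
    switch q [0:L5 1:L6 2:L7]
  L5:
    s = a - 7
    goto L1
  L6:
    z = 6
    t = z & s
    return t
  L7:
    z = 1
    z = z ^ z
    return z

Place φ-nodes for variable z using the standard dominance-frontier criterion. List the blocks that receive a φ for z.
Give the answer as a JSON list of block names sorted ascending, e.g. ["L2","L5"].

Answer: ["L1"]

Derivation:
idom tree: L1←L0 L2←L1 L3←L1 L4←L2 L5←L2 L6←L4 L7←L4
Join-block Dom:
  L1: preds {L0,L3,L5}: {L0} ∩ {L0,L1,L3} ∩ {L0,L1,L2,L5} = {L0}; idom=L0
  L5: preds {L2,L4}: {L0,L1,L2} ∩ {L0,L1,L2,L4} = {L0,L1,L2}; idom=L2

Frontier:
  L1←L0: walk · to L0
  L1←L3: walk L3→L1 to L0
  L1←L5: walk L5→L2→L1 to L0
  L5←L2: walk · to L2
  L5←L4: walk L4 to L2
  L0: DF=∅
  L1: DF={L1}
  L2: DF={L1}
  L3: DF={L1}
  L4: DF={L5}
  L5: DF={L1}
  L6: DF=∅
  L7: DF=∅

φ for z: defs {L3,L6,L7}
  DF⁺ = {L1}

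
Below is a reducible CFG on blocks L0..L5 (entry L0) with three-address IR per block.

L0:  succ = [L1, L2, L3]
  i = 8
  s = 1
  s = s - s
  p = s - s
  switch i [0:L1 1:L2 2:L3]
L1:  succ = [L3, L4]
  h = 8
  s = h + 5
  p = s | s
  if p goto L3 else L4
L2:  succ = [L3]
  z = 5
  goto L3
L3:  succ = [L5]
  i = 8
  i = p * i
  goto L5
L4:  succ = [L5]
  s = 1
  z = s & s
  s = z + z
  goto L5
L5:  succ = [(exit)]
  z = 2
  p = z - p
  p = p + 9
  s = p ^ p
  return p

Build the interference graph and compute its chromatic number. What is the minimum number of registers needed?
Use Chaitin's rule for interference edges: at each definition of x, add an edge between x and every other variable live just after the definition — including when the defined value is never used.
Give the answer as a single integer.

def/use:
  L0: {i,p,s} / ∅
  L1: {h,p,s} / ∅
  L2: {z} / ∅
  L3: {i} / {p}
  L4: {s,z} / ∅
  L5: {p,s,z} / {p}

Liveness:
  L0: in=∅ out={p}
  L1: in=∅ out={p}
  L2: in={p} out={p}
  L3: in={p} out={p}
  L4: in={p} out={p}
  L5: in={p} out=∅

Interfere edges:
  h — ∅
  i — {p,s}
  p — {i,s,z}
  s — {i,p}
  z — {p}

Colouring:
  lower bound: {i,p,s} mutually conflict ⇒ χ ≥ 3
  3-colouring: c0={h,p}  c1={i,z}  c2={s}
  χ = 3

Answer: 3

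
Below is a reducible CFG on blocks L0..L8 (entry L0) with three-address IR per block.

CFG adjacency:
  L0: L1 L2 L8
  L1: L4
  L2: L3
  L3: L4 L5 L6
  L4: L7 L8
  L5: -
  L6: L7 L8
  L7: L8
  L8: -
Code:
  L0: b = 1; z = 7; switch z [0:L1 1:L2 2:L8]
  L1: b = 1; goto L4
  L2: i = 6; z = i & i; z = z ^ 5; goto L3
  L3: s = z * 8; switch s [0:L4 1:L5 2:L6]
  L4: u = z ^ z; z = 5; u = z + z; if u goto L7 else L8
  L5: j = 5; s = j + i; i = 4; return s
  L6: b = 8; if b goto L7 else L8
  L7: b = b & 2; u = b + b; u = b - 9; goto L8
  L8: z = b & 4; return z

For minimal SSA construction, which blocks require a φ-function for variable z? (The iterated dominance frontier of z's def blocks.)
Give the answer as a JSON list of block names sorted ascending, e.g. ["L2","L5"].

idom tree: L1←L0 L2←L0 L3←L2 L4←L0 L5←L3 L6←L3 L7←L0 L8←L0
Dom∩ at merges:
  L4: preds {L1,L3}: {L0,L1} ∩ {L0,L2,L3} = {L0}; idom=L0
  L7: preds {L4,L6}: {L0,L4} ∩ {L0,L2,L3,L6} = {L0}; idom=L0
  L8: preds {L0,L4,L6,L7}: {L0} ∩ {L0,L4} ∩ {L0,L2,L3,L6} ∩ {L0,L7} = {L0}; idom=L0

Frontier:
  L4←L1: walk L1 to L0
  L4←L3: walk L3→L2 to L0
  L7←L4: walk L4 to L0
  L7←L6: walk L6→L3→L2 to L0
  L8←L0: walk · to L0
  L8←L4: walk L4 to L0
  L8←L6: walk L6→L3→L2 to L0
  L8←L7: walk L7 to L0
  L0 → ∅
  L1 → {L4}
  L2 → {L4,L7,L8}
  L3 → {L4,L7,L8}
  L4 → {L7,L8}
  L5 → ∅
  L6 → {L7,L8}
  L7 → {L8}
  L8 → ∅

φ for z: defs {L0,L2,L4,L8}
  DF⁺ = {L4,L7,L8}

Answer: ["L4", "L7", "L8"]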